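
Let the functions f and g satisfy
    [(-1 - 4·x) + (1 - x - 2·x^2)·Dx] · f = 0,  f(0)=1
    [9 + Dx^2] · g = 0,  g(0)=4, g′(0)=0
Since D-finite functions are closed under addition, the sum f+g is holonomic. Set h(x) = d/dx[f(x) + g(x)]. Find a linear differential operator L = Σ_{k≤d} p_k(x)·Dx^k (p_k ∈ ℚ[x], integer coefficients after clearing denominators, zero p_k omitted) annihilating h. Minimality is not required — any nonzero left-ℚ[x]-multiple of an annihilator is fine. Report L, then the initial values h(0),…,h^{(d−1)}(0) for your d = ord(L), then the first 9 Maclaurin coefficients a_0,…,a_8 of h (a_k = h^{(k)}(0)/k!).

L = (954 + 3600·x + 8154·x^2 + 4140·x^3 + 5760·x^4 + 3888·x^5 + 2592·x^6) + (-117 - 369·x + 585·x^2 + 747·x^3 + 90·x^4 + 828·x^5 + 1512·x^6 + 864·x^7)·Dx + (106 + 400·x + 906·x^2 + 460·x^3 + 640·x^4 + 432·x^5 + 288·x^6)·Dx^2 + (-13 - 41·x + 65·x^2 + 83·x^3 + 10·x^4 + 92·x^5 + 168·x^6 + 96·x^7)·Dx^3  (order 3).
h: a_k = 1, -30, 15, 98, 105, 2337/10, 595, 192249/140, 3069, …
ICs: h(0) = 1, h′(0) = -30, h′′(0) = 30.

f: a_k = 1, 1, 3, 5, 11, 21, 43, 85, 171, …
g: a_k = 4, 0, -18, 0, 27/2, 0, -81/20, 0, 729/1120, …
Sum ⇒ L₀ = lclm(L_f,L_g) in ℚ(x)⟨Dx⟩.
h₀' ⇒ L via d/dx closure of L₀.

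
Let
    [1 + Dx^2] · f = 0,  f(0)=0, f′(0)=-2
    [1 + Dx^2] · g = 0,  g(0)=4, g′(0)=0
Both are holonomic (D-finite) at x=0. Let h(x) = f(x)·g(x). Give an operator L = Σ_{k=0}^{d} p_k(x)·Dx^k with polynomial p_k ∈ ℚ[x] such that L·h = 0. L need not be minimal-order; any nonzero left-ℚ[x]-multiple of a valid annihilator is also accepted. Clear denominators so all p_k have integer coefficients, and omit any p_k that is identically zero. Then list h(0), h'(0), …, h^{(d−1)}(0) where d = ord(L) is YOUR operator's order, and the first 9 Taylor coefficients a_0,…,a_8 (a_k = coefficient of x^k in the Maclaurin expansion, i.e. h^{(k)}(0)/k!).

f: a_k = 0, -2, 0, 1/3, 0, -1/60, 0, 1/2520, 0, …
g: a_k = 4, 0, -2, 0, 1/6, 0, -1/180, 0, 1/10080, …
Sym-product of L_f,L_g gives L₀ (≤ ord 4).
L = 4·Dx + Dx^3  (order 3).
h: a_k = 0, -8, 0, 16/3, 0, -16/15, 0, 32/315, 0, …
ICs: h(0) = 0, h′(0) = -8, h′′(0) = 0.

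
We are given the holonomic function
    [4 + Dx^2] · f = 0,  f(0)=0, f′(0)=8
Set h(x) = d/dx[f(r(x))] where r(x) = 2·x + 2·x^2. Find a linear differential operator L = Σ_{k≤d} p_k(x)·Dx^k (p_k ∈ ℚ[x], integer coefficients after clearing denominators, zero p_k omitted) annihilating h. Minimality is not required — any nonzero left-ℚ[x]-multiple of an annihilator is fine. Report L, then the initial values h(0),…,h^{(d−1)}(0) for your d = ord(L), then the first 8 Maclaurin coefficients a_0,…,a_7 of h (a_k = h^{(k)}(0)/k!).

L = (28 + 128·x + 384·x^2 + 512·x^3 + 256·x^4) + (-6 - 12·x)·Dx + (1 + 4·x + 4·x^2)·Dx^2  (order 2).
h: a_k = 16, 32, -128, -512, -1408/3, 768, 103424/45, 90112/45, …
ICs: h(0) = 16, h′(0) = 32.

f: a_k = 0, 8, 0, -16/3, 0, 16/15, 0, -32/315, …
h₀=f(r): pull back L_f along r ⇒ L₀.
h=h₀': d/dx-closure on L₀ ⇒ L.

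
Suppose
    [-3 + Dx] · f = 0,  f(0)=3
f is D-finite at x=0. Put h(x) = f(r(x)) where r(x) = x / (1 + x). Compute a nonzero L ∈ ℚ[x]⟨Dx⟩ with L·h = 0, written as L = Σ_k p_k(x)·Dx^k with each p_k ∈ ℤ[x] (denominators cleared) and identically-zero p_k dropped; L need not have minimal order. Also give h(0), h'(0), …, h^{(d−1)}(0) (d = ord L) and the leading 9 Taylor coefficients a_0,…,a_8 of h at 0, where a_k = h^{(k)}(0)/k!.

f: a_k = 3, 9, 27/2, 27/2, 81/8, 243/40, 243/80, 729/560, 2187/4480, …
Substitute x→r, Dx→(1/r')Dx; clear ⇒ L₀.
L = -3 + (1 + 2·x + x^2)·Dx  (order 1).
h: a_k = 3, 9, 9/2, -9/2, 9/8, 63/40, -207/80, 1233/560, -4869/4480, …
ICs: h(0) = 3.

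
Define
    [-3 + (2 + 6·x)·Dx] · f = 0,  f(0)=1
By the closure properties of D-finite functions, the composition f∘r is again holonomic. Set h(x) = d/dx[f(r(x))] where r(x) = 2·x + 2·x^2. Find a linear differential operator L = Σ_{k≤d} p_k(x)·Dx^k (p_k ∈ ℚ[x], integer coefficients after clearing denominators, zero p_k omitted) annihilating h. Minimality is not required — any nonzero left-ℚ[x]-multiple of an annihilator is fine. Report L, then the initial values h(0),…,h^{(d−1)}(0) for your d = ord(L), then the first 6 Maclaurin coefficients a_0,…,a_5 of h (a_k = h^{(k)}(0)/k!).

f: a_k = 1, 3/2, -9/8, 27/16, -405/128, 1701/256, …
Change of var in L_f (x↦r) gives L₀.
Differentiate: ansatz ord ≤ ord L₀ ⇒ L.
L = -1 + (-1 - 8·x - 18·x^2 - 12·x^3)·Dx  (order 1).
h: a_k = 3, -3, 27/2, -117/2, 2025/8, -8829/8, …
ICs: h(0) = 3.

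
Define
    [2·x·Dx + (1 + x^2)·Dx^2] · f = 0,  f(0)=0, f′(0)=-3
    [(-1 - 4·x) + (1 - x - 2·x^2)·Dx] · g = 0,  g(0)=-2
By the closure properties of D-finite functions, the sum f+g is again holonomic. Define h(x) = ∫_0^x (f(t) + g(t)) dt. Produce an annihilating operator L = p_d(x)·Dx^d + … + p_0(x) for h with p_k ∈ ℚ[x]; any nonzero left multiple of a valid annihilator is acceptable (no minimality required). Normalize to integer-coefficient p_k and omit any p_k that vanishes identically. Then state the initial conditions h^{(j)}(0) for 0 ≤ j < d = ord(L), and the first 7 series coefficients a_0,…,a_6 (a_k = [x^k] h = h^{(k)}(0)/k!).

L = (6 - 24·x - 162·x^2 - 240·x^3 - 384·x^4 - 48·x^6)·Dx^2 + (-16 - 74·x - 88·x^2 - 226·x^3 - 212·x^4 - 304·x^5 - 12·x^6 - 48·x^7)·Dx^3 + (3 + 4·x + 8·x^2 - 28·x^3 - 27·x^4 - 36·x^5 - 40·x^6 - 4·x^7 - 8·x^8)·Dx^4  (order 4).
h: a_k = 0, -2, -5/2, -2, -9/4, -22/5, -71/10, …
ICs: h(0) = 0, h′(0) = -2, h′′(0) = -5, h′′′(0) = -12.

f: a_k = 0, -3, 0, 1, 0, -3/5, 0, …
g: a_k = -2, -2, -6, -10, -22, -42, -86, …
Weyl lclm of L_f,L_g ⇒ L₀ (ord ≤ 3).
Integrate: L := L₀·Dx.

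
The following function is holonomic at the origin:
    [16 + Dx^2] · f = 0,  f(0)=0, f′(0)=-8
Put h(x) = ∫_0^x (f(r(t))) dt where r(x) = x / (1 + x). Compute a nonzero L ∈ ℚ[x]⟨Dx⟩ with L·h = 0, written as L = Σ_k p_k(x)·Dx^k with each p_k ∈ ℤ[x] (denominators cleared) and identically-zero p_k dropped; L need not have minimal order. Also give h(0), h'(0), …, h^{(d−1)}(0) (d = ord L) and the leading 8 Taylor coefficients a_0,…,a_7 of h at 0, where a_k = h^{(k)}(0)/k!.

f: a_k = 0, -8, 0, 64/3, 0, -256/15, 0, 2048/315, …
Substitute x→r, Dx→(1/r')Dx; clear ⇒ L₀.
h=∫₀ˣh₀: take L = L₀·Dx.
L = 16·Dx + (2 + 6·x + 6·x^2 + 2·x^3)·Dx^2 + (1 + 4·x + 6·x^2 + 4·x^3 + x^4)·Dx^3  (order 3).
h: a_k = 0, 0, -4, 8/3, 10/3, -56/5, 772/45, -120/7, …
ICs: h(0) = 0, h′(0) = 0, h′′(0) = -8.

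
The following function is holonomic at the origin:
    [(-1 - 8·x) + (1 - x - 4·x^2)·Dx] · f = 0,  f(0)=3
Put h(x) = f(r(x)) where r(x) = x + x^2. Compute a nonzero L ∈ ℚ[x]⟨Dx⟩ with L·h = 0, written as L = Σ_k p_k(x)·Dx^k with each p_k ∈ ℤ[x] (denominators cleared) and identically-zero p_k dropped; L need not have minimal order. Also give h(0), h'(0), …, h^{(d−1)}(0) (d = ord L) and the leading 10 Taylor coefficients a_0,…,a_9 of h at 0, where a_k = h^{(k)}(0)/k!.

f: a_k = 3, 3, 15, 27, 87, 195, 543, 1323, 3495, 8787, …
L₀ from L_f via x↦r, Dx↦r'^{-1}Dx.
L = (1 + 10·x + 24·x^2 + 16·x^3) + (-1 + x + 5·x^2 + 8·x^3 + 4·x^4)·Dx  (order 1).
h: a_k = 3, 3, 18, 57, 183, 624, 2067, 6879, 22938, 76365, …
ICs: h(0) = 3.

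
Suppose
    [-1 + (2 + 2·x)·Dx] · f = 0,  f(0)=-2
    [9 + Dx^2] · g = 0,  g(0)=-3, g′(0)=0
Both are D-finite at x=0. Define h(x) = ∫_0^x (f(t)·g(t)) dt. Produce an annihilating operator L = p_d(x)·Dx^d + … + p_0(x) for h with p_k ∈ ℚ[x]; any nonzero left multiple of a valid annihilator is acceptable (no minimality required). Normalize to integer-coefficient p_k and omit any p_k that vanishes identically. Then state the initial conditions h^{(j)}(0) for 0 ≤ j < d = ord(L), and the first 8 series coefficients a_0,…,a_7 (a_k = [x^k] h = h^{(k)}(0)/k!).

f: a_k = -2, -1, 1/4, -1/8, 5/64, -7/128, 21/512, -33/1024, …
g: a_k = -3, 0, 27/2, 0, -81/8, 0, 243/80, 0, …
Product ⇒ symmetric product L₀, ord ≤ 2.
∫: right-multiply L₀ by Dx.
L = (39 + 72·x + 36·x^2)·Dx + (-4 - 4·x)·Dx^2 + (4 + 8·x + 4·x^2)·Dx^3  (order 3).
h: a_k = 0, 6, 3/2, -37/4, -105/32, 1497/320, 367/256, -19647/17920, …
ICs: h(0) = 0, h′(0) = 6, h′′(0) = 3.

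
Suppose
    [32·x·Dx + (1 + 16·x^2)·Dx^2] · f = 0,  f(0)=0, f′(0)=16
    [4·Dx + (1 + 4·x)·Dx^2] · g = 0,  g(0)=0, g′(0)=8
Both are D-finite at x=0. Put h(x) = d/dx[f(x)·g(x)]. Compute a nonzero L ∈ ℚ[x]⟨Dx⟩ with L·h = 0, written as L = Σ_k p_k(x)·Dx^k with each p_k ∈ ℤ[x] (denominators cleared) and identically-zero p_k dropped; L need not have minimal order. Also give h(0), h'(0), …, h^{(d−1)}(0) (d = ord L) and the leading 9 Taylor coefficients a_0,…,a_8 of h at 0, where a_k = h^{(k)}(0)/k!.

L = (1536 + 11264·x + 81920·x^2 + 638976·x^3 + 1966080·x^4 + 3407872·x^5 + 4194304·x^7) + (288 + 7936·x + 78848·x^2 + 495616·x^3 + 2228224·x^4 + 6094848·x^5 + 9175040·x^6 + 3145728·x^7 + 14680064·x^8)·Dx + (48 + 1024·x + 12288·x^2 + 79872·x^3 + 368640·x^4 + 1277952·x^5 + 3145728·x^6 + 4718592·x^7 + 3145728·x^8 + 8388608·x^9)·Dx^2 + (5 + 72·x + 592·x^2 + 3584·x^3 + 16896·x^4 + 61440·x^5 + 172032·x^6 + 393216·x^7 + 589824·x^8 + 524288·x^9 + 1048576·x^10)·Dx^3  (order 3).
h: a_k = 0, 256, -768, 0, -10240/3, 851968/15, -2523136/15, 0, -31719424/35, …
ICs: h(0) = 0, h′(0) = 256, h′′(0) = -1536.

f: a_k = 0, 16, 0, -256/3, 0, 4096/5, 0, -65536/7, 0, …
g: a_k = 0, 8, -16, 128/3, -128, 2048/5, -4096/3, 32768/7, -16384, …
Product ⇒ symmetric product L₀, ord ≤ 4.
h₀' ⇒ L via d/dx closure of L₀.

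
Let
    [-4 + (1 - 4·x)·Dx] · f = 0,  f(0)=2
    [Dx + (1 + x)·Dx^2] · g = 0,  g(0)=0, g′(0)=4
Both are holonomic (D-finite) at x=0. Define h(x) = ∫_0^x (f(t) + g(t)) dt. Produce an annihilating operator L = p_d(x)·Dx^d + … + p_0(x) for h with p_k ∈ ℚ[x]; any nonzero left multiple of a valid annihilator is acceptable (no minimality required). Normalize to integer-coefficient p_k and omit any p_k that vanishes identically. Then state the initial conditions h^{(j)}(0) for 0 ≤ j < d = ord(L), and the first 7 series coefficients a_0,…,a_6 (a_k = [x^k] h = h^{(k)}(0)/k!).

L = (112 + 32·x)·Dx^2 + (94 + 208·x + 64·x^2)·Dx^3 + (-9 + 23·x + 48·x^2 + 16·x^3)·Dx^4  (order 4).
h: a_k = 0, 2, 6, 10, 97/3, 511/5, 5122/15, …
ICs: h(0) = 0, h′(0) = 2, h′′(0) = 12, h′′′(0) = 60.

f: a_k = 2, 8, 32, 128, 512, 2048, 8192, …
g: a_k = 0, 4, -2, 4/3, -1, 4/5, -2/3, …
Weyl lclm of L_f,L_g ⇒ L₀ (ord ≤ 3).
Integrate: L := L₀·Dx.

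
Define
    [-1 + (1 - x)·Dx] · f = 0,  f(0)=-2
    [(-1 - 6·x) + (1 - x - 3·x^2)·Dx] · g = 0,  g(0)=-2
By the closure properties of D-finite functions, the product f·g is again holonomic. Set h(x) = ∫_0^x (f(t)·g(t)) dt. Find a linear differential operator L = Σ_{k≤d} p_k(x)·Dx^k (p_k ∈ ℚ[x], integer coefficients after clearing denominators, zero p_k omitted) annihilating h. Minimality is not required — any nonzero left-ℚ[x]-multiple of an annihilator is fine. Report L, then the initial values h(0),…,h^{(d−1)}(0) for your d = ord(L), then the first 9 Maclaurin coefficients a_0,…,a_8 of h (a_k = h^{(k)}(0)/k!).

L = (-2 - 4·x + 9·x^2)·Dx + (1 - 2·x - 2·x^2 + 3·x^3)·Dx^2  (order 2).
h: a_k = 0, 4, 4, 8, 13, 128/5, 48, 676/7, 193, …
ICs: h(0) = 0, h′(0) = 4.

f: a_k = -2, -2, -2, -2, -2, -2, -2, -2, -2, …
g: a_k = -2, -2, -8, -14, -38, -80, -194, -434, -1016, …
f·g: L₀ = L_f ⊗_s L_g, ord ≤ 1·1.
h=∫h₀ ⇒ L = L₀·Dx.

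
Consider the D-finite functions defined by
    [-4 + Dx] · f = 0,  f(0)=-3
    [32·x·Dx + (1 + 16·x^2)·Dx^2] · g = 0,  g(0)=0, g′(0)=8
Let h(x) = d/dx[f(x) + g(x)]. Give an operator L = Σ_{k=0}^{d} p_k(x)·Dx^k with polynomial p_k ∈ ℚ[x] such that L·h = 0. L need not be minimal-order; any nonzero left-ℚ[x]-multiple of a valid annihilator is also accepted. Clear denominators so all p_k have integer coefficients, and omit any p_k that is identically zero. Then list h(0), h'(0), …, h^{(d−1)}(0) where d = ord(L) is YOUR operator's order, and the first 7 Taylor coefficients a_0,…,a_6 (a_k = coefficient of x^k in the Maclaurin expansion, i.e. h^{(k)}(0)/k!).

L = (32 - 256·x - 512·x^2) + (-12 + 48·x + 64·x^2 - 256·x^3)·Dx + (1 + 4·x + 16·x^2 + 64·x^3)·Dx^2  (order 2).
h: a_k = -4, -48, -224, -128, 1920, -512/5, -492544/15, …
ICs: h(0) = -4, h′(0) = -48.

f: a_k = -3, -12, -24, -32, -32, -128/5, -256/15, …
g: a_k = 0, 8, 0, -128/3, 0, 2048/5, 0, …
L₀ := lclm(L_f,L_g); ord L₀ ≤ 1+2.
h=h₀': d/dx-closure on L₀ ⇒ L.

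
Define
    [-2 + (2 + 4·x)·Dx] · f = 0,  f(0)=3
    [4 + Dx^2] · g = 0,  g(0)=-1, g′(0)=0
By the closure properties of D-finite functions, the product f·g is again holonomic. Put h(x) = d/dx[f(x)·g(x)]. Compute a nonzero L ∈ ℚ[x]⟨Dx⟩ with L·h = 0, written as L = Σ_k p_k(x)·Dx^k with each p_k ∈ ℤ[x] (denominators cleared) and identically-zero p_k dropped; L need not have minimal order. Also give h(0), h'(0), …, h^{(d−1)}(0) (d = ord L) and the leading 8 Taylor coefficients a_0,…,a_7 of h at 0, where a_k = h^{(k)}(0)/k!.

L = (53 + 288·x + 544·x^2 + 512·x^3 + 256·x^4) + (-2 - 36·x - 96·x^2 - 64·x^3)·Dx + (7 + 44·x + 108·x^2 + 128·x^3 + 64·x^4)·Dx^2  (order 2).
h: a_k = -3, 15, 27/2, -25/2, -65/8, 349/40, -2807/240, 44047/1680, …
ICs: h(0) = -3, h′(0) = 15.

f: a_k = 3, 3, -3/2, 3/2, -15/8, 21/8, -63/16, 99/16, …
g: a_k = -1, 0, 2, 0, -2/3, 0, 4/45, 0, …
h₀=f·g: eliminate ⇒ L₀, order ≤ 1·2.
Differentiate: ansatz ord ≤ ord L₀ ⇒ L.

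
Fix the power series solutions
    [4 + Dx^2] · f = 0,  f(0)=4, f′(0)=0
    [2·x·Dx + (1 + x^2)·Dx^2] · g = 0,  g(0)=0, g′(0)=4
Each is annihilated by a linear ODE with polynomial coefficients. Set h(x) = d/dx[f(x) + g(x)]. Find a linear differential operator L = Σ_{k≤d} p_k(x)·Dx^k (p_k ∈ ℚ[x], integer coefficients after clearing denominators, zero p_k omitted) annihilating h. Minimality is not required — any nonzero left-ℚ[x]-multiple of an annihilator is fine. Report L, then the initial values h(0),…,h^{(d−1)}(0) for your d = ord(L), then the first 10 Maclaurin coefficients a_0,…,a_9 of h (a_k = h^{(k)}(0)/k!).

f: a_k = 4, 0, -8, 0, 8/3, 0, -16/45, 0, 8/315, 0, …
g: a_k = 0, 4, 0, -4/3, 0, 4/5, 0, -4/7, 0, 4/9, …
f+g: L₀ = lclm(L_f,L_g), ord ≤ 2+2.
h=h₀': d/dx-closure on L₀ ⇒ L.
L = (-32·x + 80·x^3 + 16·x^5) + (4 + 32·x^2 + 36·x^4 + 8·x^6)·Dx + (-8·x + 20·x^3 + 4·x^5)·Dx^2 + (1 + 8·x^2 + 9·x^4 + 2·x^6)·Dx^3  (order 3).
h: a_k = 4, -16, -4, 32/3, 4, -32/15, -4, 64/315, 4, -32/2835, …
ICs: h(0) = 4, h′(0) = -16, h′′(0) = -8.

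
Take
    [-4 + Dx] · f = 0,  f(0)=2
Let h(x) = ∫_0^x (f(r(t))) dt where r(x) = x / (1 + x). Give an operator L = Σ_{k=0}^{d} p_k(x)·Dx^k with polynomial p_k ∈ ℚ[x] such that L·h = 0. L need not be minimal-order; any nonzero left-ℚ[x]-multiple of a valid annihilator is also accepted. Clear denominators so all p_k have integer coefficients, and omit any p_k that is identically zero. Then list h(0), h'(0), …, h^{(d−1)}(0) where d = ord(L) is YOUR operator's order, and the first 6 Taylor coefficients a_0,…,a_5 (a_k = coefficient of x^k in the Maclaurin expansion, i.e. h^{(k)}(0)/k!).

L = -4·Dx + (1 + 2·x + x^2)·Dx^2  (order 2).
h: a_k = 0, 2, 4, 8/3, -2/3, -8/15, …
ICs: h(0) = 0, h′(0) = 2.

f: a_k = 2, 8, 16, 64/3, 64/3, 256/15, …
f∘r: x↦r, Dx↦Dx/r' in L_f ⇒ L₀.
Integrate: L := L₀·Dx.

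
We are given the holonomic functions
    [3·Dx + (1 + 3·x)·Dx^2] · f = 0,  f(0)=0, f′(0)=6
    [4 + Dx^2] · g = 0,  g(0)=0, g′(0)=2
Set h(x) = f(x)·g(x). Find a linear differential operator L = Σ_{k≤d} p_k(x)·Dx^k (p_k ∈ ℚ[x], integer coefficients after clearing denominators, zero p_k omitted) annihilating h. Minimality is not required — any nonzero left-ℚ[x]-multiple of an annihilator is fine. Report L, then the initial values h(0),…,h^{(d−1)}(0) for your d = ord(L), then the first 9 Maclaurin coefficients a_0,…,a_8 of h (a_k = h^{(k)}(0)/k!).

f: a_k = 0, 6, -9, 18, -81/2, 486/5, -243, 4374/7, -6561/4, …
g: a_k = 0, 2, 0, -4/3, 0, 4/15, 0, -8/315, 0, …
h₀=f·g: eliminate ⇒ L₀, order ≤ 2·2.
L = (-1112 - 1248·x + 7344·x^2 + 27648·x^3 + 20736·x^4) + (-48 + 2160·x + 10368·x^2 + 10368·x^3)·Dx + (-250 + 240·x + 4968·x^2 + 13824·x^3 + 10368·x^4)·Dx^2 + (-12 + 540·x + 2592·x^2 + 2592·x^3)·Dx^3 + (7 + 138·x + 783·x^2 + 1728·x^3 + 1296·x^4)·Dx^4  (order 4).
h: a_k = 0, 0, 12, -18, 28, -69, 172, -2172/5, 23620/21, …
ICs: h(0) = 0, h′(0) = 0, h′′(0) = 24, h′′′(0) = -108.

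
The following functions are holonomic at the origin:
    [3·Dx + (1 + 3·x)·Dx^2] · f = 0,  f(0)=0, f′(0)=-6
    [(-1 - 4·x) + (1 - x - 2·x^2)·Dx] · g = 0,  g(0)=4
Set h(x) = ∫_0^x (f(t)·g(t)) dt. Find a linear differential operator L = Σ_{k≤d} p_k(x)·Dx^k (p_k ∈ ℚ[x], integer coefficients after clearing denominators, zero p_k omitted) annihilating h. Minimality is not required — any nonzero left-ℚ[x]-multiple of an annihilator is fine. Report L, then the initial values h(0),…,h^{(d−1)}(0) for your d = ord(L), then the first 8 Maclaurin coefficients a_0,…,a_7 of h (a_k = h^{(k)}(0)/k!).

f: a_k = 0, -6, 9, -18, 81/2, -486/5, 243, -4374/7, …
g: a_k = 4, 4, 12, 20, 44, 84, 172, 340, …
Product ⇒ symmetric product L₀, ord ≤ 2.
Integrate: L := L₀·Dx.
L = (7 + 24·x)·Dx + (-1 + 17·x + 30·x^2)·Dx^2 + (-1 - 2·x + 5·x^2 + 6·x^3)·Dx^3  (order 3).
h: a_k = 0, 0, -12, 4, -27, 78/5, -439/5, 3006/35, …
ICs: h(0) = 0, h′(0) = 0, h′′(0) = -24.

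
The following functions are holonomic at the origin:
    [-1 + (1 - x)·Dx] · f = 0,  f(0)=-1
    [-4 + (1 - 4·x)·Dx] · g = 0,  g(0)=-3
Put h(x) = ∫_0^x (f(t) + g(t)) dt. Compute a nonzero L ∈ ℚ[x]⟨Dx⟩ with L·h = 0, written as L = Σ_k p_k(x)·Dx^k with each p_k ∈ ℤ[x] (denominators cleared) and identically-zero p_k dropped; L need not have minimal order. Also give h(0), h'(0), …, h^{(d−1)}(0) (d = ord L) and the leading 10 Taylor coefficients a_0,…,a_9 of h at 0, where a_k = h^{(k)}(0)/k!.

f: a_k = -1, -1, -1, -1, -1, -1, -1, -1, -1, -1, …
g: a_k = -3, -12, -48, -192, -768, -3072, -12288, -49152, -196608, -786432, …
f+g: L₀ = lclm(L_f,L_g), ord ≤ 1+1.
Integrate: L := L₀·Dx.
L = -8·Dx + (10 - 16·x)·Dx^2 + (-1 + 5·x - 4·x^2)·Dx^3  (order 3).
h: a_k = 0, -4, -13/2, -49/3, -193/4, -769/5, -3073/6, -12289/7, -49153/8, -196609/9, …
ICs: h(0) = 0, h′(0) = -4, h′′(0) = -13.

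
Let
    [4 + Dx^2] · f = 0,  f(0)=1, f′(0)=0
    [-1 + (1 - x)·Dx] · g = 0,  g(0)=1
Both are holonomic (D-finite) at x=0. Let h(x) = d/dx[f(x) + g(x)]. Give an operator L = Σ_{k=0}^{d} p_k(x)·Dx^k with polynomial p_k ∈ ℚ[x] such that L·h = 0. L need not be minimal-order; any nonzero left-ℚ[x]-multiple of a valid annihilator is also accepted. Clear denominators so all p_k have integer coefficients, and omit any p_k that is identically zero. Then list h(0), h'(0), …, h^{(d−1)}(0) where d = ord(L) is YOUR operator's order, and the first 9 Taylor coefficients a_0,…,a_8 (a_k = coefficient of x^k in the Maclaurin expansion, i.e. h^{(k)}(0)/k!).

f: a_k = 1, 0, -2, 0, 2/3, 0, -4/45, 0, 2/315, …
g: a_k = 1, 1, 1, 1, 1, 1, 1, 1, 1, …
Sum ⇒ L₀ = lclm(L_f,L_g) in ℚ(x)⟨Dx⟩.
Differentiate: ansatz ord ≤ ord L₀ ⇒ L.
L = (64 - 32·x + 16·x^2) + (-20 + 36·x - 24·x^2 + 8·x^3)·Dx + (16 - 8·x + 4·x^2)·Dx^2 + (-5 + 9·x - 6·x^2 + 2·x^3)·Dx^3  (order 3).
h: a_k = 1, -2, 3, 20/3, 5, 82/15, 7, 2536/315, 9, …
ICs: h(0) = 1, h′(0) = -2, h′′(0) = 6.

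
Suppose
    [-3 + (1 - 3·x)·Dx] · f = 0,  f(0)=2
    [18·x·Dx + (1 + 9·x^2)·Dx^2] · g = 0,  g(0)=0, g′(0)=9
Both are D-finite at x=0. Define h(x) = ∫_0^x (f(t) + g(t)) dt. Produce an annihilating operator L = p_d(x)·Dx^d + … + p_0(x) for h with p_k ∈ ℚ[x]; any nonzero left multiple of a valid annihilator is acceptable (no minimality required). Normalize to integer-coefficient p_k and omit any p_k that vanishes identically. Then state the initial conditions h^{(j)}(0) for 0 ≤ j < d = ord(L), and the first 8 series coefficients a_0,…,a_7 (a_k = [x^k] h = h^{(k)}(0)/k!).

f: a_k = 2, 6, 18, 54, 162, 486, 1458, 4374, …
g: a_k = 0, 9, 0, -27, 0, 729/5, 0, -6561/7, …
Weyl lclm of L_f,L_g ⇒ L₀ (ord ≤ 3).
Integrate: L := L₀·Dx.
L = (-18 + 216·x + 486·x^2)·Dx^2 + (12 - 18·x + 108·x^2 + 486·x^3)·Dx^3 + (-1 + 81·x^4)·Dx^4  (order 4).
h: a_k = 0, 2, 15/2, 6, 27/4, 162/5, 1053/10, 1458/7, …
ICs: h(0) = 0, h′(0) = 2, h′′(0) = 15, h′′′(0) = 36.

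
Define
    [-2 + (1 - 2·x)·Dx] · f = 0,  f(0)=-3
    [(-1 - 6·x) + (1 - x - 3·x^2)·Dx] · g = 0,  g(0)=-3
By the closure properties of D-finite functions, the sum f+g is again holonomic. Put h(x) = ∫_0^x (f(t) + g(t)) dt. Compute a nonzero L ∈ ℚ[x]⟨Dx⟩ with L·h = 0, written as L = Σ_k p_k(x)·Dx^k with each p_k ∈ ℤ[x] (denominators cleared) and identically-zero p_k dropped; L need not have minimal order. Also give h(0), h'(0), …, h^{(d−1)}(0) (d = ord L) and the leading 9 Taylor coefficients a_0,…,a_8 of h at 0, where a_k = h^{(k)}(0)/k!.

L = (8 - 36·x + 108·x^2 - 72·x^3)·Dx + (-2·x - 54·x^2 + 192·x^3 - 144·x^4)·Dx^2 + (-1 + 9·x - 23·x^2 + 6·x^3 + 42·x^4 - 36·x^5)·Dx^3  (order 3).
h: a_k = 0, -6, -9/2, -8, -45/4, -21, -36, -69, -1035/8, …
ICs: h(0) = 0, h′(0) = -6, h′′(0) = -9.

f: a_k = -3, -6, -12, -24, -48, -96, -192, -384, -768, …
g: a_k = -3, -3, -12, -21, -57, -120, -291, -651, -1524, …
h₀=f+g: left-lcm gives L₀, ord ≤ 2.
∫: right-multiply L₀ by Dx.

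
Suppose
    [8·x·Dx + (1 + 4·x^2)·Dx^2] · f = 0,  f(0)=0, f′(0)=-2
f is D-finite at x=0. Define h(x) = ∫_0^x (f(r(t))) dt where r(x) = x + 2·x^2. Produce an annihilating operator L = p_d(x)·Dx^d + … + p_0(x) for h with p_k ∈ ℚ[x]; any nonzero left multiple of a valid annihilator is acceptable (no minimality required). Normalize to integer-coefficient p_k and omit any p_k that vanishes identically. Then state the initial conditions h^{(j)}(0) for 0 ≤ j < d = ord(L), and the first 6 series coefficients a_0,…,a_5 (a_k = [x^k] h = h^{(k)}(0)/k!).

L = (-4 + 8·x + 64·x^2 + 192·x^3 + 192·x^4)·Dx^2 + (1 + 4·x + 4·x^2 + 32·x^3 + 80·x^4 + 64·x^5)·Dx^3  (order 3).
h: a_k = 0, 0, -1, -4/3, 2/3, 16/5, …
ICs: h(0) = 0, h′(0) = 0, h′′(0) = -2.

f: a_k = 0, -2, 0, 8/3, 0, -32/5, …
Substitute x→r, Dx→(1/r')Dx; clear ⇒ L₀.
h=∫h₀ ⇒ L = L₀·Dx.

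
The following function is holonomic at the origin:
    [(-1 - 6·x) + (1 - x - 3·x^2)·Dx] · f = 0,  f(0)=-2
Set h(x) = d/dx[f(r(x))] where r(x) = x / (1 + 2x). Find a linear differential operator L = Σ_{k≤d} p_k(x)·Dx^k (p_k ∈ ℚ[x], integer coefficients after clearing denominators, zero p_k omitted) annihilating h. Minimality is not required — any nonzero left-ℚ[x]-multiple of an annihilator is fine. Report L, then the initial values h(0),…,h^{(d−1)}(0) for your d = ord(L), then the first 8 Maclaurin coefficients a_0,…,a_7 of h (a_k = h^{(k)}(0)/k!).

f: a_k = -2, -2, -8, -14, -38, -80, -194, -434, …
L₀ from L_f via x↦r, Dx↦r'^{-1}Dx.
h₀' ⇒ L via d/dx closure of L₀.
L = (4 + 6·x + 30·x^2 + 32·x^3) + (-1 - 13·x - 45·x^2 - 38·x^3 + 16·x^4)·Dx  (order 1).
h: a_k = -2, -8, 30, -136, 560, -2220, 8554, -32288, …
ICs: h(0) = -2.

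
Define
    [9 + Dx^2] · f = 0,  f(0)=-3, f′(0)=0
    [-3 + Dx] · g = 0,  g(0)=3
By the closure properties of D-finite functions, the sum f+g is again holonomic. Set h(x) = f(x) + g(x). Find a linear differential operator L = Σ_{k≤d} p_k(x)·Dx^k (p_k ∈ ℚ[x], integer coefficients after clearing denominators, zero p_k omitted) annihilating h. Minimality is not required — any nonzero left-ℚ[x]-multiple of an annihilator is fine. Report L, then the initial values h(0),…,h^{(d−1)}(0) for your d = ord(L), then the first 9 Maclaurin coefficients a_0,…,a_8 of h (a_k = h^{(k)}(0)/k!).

L = -27 + 9·Dx - 3·Dx^2 + Dx^3  (order 3).
h: a_k = 0, 9, 27, 27/2, 0, 243/40, 243/40, 729/560, 0, …
ICs: h(0) = 0, h′(0) = 9, h′′(0) = 54.

f: a_k = -3, 0, 27/2, 0, -81/8, 0, 243/80, 0, -2187/4480, …
g: a_k = 3, 9, 27/2, 27/2, 81/8, 243/40, 243/80, 729/560, 2187/4480, …
Weyl lclm of L_f,L_g ⇒ L₀ (ord ≤ 3).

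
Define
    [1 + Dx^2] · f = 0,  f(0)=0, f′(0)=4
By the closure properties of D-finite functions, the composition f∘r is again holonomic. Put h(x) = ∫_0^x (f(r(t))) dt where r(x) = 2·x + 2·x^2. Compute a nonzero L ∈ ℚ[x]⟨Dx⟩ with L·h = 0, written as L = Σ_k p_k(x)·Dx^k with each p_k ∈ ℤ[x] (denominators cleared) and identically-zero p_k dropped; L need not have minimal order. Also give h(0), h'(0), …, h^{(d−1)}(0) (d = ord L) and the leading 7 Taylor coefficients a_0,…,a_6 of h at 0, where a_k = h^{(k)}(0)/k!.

f: a_k = 0, 4, 0, -2/3, 0, 1/30, 0, …
Change of var in L_f (x↦r) gives L₀.
h=∫h₀ ⇒ L = L₀·Dx.
L = (4 + 24·x + 48·x^2 + 32·x^3)·Dx - 2·Dx^2 + (1 + 2·x)·Dx^3  (order 3).
h: a_k = 0, 0, 4, 8/3, -4/3, -16/5, -112/45, …
ICs: h(0) = 0, h′(0) = 0, h′′(0) = 8.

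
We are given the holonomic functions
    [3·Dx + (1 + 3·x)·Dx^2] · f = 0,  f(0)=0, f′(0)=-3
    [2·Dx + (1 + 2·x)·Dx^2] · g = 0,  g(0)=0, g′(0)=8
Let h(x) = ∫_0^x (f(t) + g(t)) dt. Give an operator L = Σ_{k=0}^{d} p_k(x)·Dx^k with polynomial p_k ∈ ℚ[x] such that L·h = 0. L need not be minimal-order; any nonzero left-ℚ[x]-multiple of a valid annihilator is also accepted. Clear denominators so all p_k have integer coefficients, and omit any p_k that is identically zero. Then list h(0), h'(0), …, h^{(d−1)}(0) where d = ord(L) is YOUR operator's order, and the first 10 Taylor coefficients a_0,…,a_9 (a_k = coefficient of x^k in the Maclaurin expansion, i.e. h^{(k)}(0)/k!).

f: a_k = 0, -3, 9/2, -9, 81/4, -243/5, 243/2, -2187/7, 6561/8, -2187, …
g: a_k = 0, 8, -8, 32/3, -16, 128/5, -128/3, 512/7, -128, 2048/9, …
Weyl lclm of L_f,L_g ⇒ L₀ (ord ≤ 4).
h=∫₀ˣh₀: take L = L₀·Dx.
L = 12·Dx^2 + (10 + 24·x)·Dx^3 + (1 + 5·x + 6·x^2)·Dx^4  (order 4).
h: a_k = 0, 0, 5/2, -7/6, 5/12, 17/20, -23/6, 473/42, -1675/56, 5537/72, …
ICs: h(0) = 0, h′(0) = 0, h′′(0) = 5, h′′′(0) = -7.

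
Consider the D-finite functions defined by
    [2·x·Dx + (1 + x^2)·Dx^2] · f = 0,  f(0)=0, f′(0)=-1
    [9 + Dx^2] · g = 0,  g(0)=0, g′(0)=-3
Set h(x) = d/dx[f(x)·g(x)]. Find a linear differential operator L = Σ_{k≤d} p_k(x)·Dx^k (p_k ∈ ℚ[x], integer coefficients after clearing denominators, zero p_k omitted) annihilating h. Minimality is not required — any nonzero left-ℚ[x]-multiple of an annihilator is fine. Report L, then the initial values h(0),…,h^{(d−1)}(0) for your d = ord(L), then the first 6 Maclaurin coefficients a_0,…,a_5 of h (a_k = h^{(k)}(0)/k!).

f: a_k = 0, -1, 0, 1/3, 0, -1/5, …
g: a_k = 0, -3, 0, 9/2, 0, -81/40, …
L₀ := L_f ⊗_s L_g (sym. prod.), ord ≤ 4.
Derive L from L₀ (diff closure).
L = (20358 + 86886·x^2 + 157437·x^4 + 155520·x^6 + 96228·x^8 + 36450·x^10 + 6561·x^12) + (6372·x + 25596·x^3 + 39960·x^5 + 32400·x^7 + 14580·x^9 + 2916·x^11)·Dx + (3432 + 15828·x^2 + 31110·x^4 + 33588·x^6 + 22032·x^8 + 8424·x^10 + 1458·x^12)·Dx^2 + (708·x + 2844·x^3 + 4440·x^5 + 3600·x^7 + 1620·x^9 + 324·x^11)·Dx^3 + (130 + 686·x^2 + 1513·x^4 + 1812·x^6 + 1260·x^8 + 486·x^10 + 81·x^12)·Dx^4  (order 4).
h: a_k = 0, 6, 0, -22, 0, 99/4, …
ICs: h(0) = 0, h′(0) = 6, h′′(0) = 0, h′′′(0) = -132.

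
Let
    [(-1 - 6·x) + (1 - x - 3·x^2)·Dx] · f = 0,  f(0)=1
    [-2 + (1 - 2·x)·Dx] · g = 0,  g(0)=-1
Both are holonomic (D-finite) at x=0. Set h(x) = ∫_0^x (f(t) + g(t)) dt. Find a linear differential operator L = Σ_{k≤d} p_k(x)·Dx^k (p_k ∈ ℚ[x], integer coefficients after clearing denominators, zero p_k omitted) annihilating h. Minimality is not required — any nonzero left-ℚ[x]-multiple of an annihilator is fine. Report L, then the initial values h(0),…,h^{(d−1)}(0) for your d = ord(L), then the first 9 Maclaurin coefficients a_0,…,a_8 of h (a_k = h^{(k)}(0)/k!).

L = (8 - 36·x + 108·x^2 - 72·x^3)·Dx + (-2·x - 54·x^2 + 192·x^3 - 144·x^4)·Dx^2 + (-1 + 9·x - 23·x^2 + 6·x^3 + 42·x^4 - 36·x^5)·Dx^3  (order 3).
h: a_k = 0, 0, -1/2, 0, -1/4, 3/5, 4/3, 33/7, 89/8, …
ICs: h(0) = 0, h′(0) = 0, h′′(0) = -1.

f: a_k = 1, 1, 4, 7, 19, 40, 97, 217, 508, …
g: a_k = -1, -2, -4, -8, -16, -32, -64, -128, -256, …
h₀=f+g: left-lcm gives L₀, ord ≤ 2.
h=∫₀ˣh₀: take L = L₀·Dx.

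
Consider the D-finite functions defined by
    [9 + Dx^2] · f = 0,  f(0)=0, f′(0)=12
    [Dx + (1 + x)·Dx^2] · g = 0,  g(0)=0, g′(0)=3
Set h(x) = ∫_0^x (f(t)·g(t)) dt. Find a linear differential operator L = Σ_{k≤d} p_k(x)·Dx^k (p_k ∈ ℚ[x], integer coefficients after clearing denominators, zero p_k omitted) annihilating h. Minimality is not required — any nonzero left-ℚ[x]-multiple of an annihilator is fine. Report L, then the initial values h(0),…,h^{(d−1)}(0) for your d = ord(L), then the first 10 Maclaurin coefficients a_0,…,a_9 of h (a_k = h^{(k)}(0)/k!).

L = (2493 + 10854·x + 17091·x^2 + 11664·x^3 + 2916·x^4)·Dx + (612 + 1908·x + 1944·x^2 + 648·x^3)·Dx^2 + (592 + 2484·x + 3834·x^2 + 2592·x^3 + 648·x^4)·Dx^3 + (68 + 212·x + 216·x^2 + 72·x^3)·Dx^4 + (35 + 142·x + 215·x^2 + 144·x^3 + 36·x^4)·Dx^5  (order 5).
h: a_k = 0, 0, 0, 12, -9/2, -42/5, 3, 27/14, -93/160, -43/140, …
ICs: h(0) = 0, h′(0) = 0, h′′(0) = 0, h′′′(0) = 72, h′′′′(0) = -108.

f: a_k = 0, 12, 0, -18, 0, 81/10, 0, -243/140, 0, 243/1120, …
g: a_k = 0, 3, -3/2, 1, -3/4, 3/5, -1/2, 3/7, -3/8, 1/3, …
f·g: L₀ = L_f ⊗_s L_g, ord ≤ 2·2.
∫: right-multiply L₀ by Dx.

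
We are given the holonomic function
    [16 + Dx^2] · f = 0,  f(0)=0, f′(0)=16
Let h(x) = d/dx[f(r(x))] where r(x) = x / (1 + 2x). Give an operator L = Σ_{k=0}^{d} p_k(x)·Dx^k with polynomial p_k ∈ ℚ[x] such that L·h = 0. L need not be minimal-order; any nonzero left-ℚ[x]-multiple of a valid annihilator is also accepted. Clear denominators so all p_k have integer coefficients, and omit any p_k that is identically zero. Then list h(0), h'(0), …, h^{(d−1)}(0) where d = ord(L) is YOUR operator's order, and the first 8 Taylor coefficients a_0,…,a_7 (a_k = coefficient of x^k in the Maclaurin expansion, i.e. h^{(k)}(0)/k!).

f: a_k = 0, 16, 0, -128/3, 0, 512/15, 0, -4096/315, …
Substitute x→r, Dx→(1/r')Dx; clear ⇒ L₀.
Differentiate: ansatz ord ≤ ord L₀ ⇒ L.
L = (40 + 96·x + 96·x^2) + (12 + 72·x + 144·x^2 + 96·x^3)·Dx + (1 + 8·x + 24·x^2 + 32·x^3 + 16·x^4)·Dx^2  (order 2).
h: a_k = 16, -64, 64, 512, -11008/3, 15360, -2262016/45, 6209536/45, …
ICs: h(0) = 16, h′(0) = -64.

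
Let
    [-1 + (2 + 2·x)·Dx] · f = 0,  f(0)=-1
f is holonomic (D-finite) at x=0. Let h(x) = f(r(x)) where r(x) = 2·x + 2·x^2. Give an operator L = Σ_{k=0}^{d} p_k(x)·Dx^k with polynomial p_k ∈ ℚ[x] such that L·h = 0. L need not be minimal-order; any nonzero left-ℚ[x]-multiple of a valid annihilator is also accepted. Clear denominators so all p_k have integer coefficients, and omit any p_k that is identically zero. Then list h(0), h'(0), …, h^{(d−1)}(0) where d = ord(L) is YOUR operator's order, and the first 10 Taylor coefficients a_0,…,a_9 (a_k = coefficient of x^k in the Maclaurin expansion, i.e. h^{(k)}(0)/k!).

f: a_k = -1, -1/2, 1/8, -1/16, 5/128, -7/256, 21/1024, -33/2048, 429/32768, -715/65536, …
Substitute x→r, Dx→(1/r')Dx; clear ⇒ L₀.
L = (-1 - 2·x) + (1 + 2·x + 2·x^2)·Dx  (order 1).
h: a_k = -1, -1, -1/2, 1/2, -3/8, 1/8, 3/16, -7/16, 61/128, -27/128, …
ICs: h(0) = -1.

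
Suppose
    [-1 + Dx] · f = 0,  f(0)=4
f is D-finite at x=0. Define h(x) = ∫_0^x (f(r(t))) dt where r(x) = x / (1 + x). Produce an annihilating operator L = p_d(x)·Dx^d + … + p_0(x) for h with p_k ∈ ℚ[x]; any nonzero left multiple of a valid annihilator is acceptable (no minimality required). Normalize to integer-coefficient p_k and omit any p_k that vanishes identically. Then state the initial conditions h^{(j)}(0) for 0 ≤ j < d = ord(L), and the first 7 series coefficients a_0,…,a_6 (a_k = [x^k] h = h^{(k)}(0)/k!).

f: a_k = 4, 4, 2, 2/3, 1/6, 1/30, 1/180, …
Substitute x→r, Dx→(1/r')Dx; clear ⇒ L₀.
h=∫h₀ ⇒ L = L₀·Dx.
L = -Dx + (1 + 2·x + x^2)·Dx^2  (order 2).
h: a_k = 0, 4, 2, -2/3, 1/6, 1/30, -19/180, …
ICs: h(0) = 0, h′(0) = 4.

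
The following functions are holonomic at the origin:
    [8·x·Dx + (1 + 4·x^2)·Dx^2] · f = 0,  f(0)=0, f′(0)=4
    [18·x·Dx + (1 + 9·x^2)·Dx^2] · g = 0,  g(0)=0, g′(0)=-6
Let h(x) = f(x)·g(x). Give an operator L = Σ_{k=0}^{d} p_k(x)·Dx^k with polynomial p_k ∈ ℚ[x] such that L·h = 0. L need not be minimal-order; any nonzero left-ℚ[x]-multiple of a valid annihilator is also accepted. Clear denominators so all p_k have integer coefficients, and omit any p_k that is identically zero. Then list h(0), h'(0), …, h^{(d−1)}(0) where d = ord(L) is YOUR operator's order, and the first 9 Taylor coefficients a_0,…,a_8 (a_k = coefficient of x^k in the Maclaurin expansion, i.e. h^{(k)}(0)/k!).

f: a_k = 0, 4, 0, -16/3, 0, 64/5, 0, -256/7, 0, …
g: a_k = 0, -6, 0, 18, 0, -486/5, 0, 4374/7, 0, …
h₀=f·g: eliminate ⇒ L₀, order ≤ 2·2.
L = (-864·x - 18720·x^3 - 82944·x^5 + 134784·x^7 + 1119744·x^9)·Dx + (-52 - 3036·x^2 - 33696·x^4 - 72576·x^6 + 471744·x^8 + 1679616·x^10)·Dx^2 + (-104·x - 2072·x^3 - 11232·x^5 + 13968·x^7 + 269568·x^9 + 559872·x^11)·Dx^3 + (-1 - 26·x^2 - 205·x^4 + 7380·x^8 + 33696·x^10 + 46656·x^12)·Dx^4  (order 4).
h: a_k = 0, 0, -24, 0, 104, 0, -2808/5, 0, 121368/35, …
ICs: h(0) = 0, h′(0) = 0, h′′(0) = -48, h′′′(0) = 0.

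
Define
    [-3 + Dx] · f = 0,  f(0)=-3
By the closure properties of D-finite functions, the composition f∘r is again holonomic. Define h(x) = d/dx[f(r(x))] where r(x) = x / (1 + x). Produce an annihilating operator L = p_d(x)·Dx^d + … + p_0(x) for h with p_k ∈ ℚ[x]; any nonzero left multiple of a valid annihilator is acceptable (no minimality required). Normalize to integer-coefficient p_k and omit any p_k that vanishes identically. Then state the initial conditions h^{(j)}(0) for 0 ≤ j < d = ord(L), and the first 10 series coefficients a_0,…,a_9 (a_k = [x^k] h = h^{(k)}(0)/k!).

L = (1 - 2·x) + (-1 - 2·x - x^2)·Dx  (order 1).
h: a_k = -9, -9, 27/2, -9/2, -63/8, 621/40, -1233/80, 4869/560, 5751/4480, -48537/4480, …
ICs: h(0) = -9.

f: a_k = -3, -9, -27/2, -27/2, -81/8, -243/40, -243/80, -729/560, -2187/4480, -729/4480, …
L₀ from L_f via x↦r, Dx↦r'^{-1}Dx.
Derive L from L₀ (diff closure).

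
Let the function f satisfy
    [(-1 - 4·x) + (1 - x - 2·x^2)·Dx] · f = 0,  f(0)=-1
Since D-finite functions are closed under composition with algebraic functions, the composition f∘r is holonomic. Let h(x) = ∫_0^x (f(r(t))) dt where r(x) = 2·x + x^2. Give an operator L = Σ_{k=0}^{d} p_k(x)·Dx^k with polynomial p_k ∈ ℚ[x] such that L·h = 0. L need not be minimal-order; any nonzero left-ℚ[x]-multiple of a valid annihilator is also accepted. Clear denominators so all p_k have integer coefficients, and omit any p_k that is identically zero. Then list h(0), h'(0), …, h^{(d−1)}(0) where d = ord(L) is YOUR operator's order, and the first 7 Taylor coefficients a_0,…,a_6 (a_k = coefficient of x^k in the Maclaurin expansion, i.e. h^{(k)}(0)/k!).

L = (2 + 16·x + 8·x^2)·Dx + (-1 + 3·x + 6·x^2 + 2·x^3)·Dx^2  (order 2).
h: a_k = 0, -1, -1, -13/3, -13, -239/5, -527/3, …
ICs: h(0) = 0, h′(0) = -1.

f: a_k = -1, -1, -3, -5, -11, -21, -43, …
Substitute x→r, Dx→(1/r')Dx; clear ⇒ L₀.
h=∫h₀ ⇒ L = L₀·Dx.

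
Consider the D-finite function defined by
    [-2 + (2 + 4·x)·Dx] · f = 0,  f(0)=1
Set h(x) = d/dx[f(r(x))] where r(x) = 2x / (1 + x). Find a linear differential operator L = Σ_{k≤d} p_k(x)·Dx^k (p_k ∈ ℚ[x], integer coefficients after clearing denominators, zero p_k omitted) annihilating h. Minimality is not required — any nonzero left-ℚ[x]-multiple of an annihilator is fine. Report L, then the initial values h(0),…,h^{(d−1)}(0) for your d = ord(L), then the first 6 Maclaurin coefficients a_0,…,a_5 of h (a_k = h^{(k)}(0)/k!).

L = (-4 - 10·x) + (-1 - 6·x - 5·x^2)·Dx  (order 1).
h: a_k = 2, -8, 30, -120, 510, -2256, …
ICs: h(0) = 2.

f: a_k = 1, 1, -1/2, 1/2, -5/8, 7/8, …
Change of var in L_f (x↦r) gives L₀.
h₀' ⇒ L via d/dx closure of L₀.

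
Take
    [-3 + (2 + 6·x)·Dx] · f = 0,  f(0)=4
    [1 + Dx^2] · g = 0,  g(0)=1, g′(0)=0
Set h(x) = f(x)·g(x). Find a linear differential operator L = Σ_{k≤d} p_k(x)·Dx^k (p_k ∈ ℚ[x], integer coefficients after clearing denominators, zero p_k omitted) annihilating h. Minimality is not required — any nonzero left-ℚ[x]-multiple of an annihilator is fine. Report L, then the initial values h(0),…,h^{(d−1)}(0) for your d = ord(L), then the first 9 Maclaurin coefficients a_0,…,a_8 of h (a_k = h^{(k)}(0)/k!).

f: a_k = 4, 6, -9/2, 27/4, -405/32, 1701/64, -15309/256, 72171/512, -2814669/8192, …
g: a_k = 1, 0, -1/2, 0, 1/24, 0, -1/720, 0, 1/40320, …
L₀ := L_f ⊗_s L_g (sym. prod.), ord ≤ 2.
L = (31 + 24·x + 36·x^2) + (-12 - 36·x)·Dx + (4 + 24·x + 36·x^2)·Dx^2  (order 2).
h: a_k = 4, 6, -13/2, 15/4, -983/96, 1501/64, -618229/11520, 982601/7680, -810807791/2580480, …
ICs: h(0) = 4, h′(0) = 6.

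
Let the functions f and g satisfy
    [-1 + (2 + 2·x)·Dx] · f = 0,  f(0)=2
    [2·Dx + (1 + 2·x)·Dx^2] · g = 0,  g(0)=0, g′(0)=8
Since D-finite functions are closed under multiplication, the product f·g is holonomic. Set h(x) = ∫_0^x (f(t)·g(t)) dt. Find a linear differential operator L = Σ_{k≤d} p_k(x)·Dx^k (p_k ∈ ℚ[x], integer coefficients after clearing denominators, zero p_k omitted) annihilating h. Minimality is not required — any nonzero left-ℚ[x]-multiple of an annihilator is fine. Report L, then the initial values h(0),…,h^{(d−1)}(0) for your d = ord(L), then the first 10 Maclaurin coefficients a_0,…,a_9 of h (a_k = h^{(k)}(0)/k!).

L = (-1 + 2·x)·Dx + (4 + 4·x)·Dx^2 + (4 + 16·x + 20·x^2 + 8·x^3)·Dx^3  (order 3).
h: a_k = 0, 0, 8, -8/3, 17/6, -11/3, 3709/720, -4267/560, 209709/17920, -746239/40320, …
ICs: h(0) = 0, h′(0) = 0, h′′(0) = 16.

f: a_k = 2, 1, -1/4, 1/8, -5/64, 7/128, -21/512, 33/1024, -429/16384, 715/32768, …
g: a_k = 0, 8, -8, 32/3, -16, 128/5, -128/3, 512/7, -128, 2048/9, …
h₀=f·g: eliminate ⇒ L₀, order ≤ 1·2.
∫: right-multiply L₀ by Dx.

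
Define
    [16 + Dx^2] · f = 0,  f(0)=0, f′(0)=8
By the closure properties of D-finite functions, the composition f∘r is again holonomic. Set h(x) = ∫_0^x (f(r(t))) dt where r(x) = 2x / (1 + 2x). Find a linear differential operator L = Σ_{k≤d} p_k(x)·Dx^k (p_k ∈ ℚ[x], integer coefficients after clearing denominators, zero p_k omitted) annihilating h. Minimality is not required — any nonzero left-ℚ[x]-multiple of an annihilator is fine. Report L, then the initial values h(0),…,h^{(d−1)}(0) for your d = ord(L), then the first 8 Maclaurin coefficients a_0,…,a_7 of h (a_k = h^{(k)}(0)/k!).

L = 64·Dx + (4 + 24·x + 48·x^2 + 32·x^3)·Dx^2 + (1 + 8·x + 24·x^2 + 32·x^3 + 16·x^4)·Dx^3  (order 3).
h: a_k = 0, 0, 8, -32/3, -80/3, 896/5, -24704/45, 7680/7, …
ICs: h(0) = 0, h′(0) = 0, h′′(0) = 16.

f: a_k = 0, 8, 0, -64/3, 0, 256/15, 0, -2048/315, …
h₀=f(r): pull back L_f along r ⇒ L₀.
∫: right-multiply L₀ by Dx.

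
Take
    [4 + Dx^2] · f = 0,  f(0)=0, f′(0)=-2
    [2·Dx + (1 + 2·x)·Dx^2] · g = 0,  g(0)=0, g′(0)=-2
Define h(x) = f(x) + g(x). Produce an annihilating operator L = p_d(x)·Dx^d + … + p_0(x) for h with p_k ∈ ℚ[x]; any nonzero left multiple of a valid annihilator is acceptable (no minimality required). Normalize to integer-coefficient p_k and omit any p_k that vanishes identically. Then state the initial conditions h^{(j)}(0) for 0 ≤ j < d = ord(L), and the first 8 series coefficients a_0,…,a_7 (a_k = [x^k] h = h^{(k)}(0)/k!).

L = (56 + 32·x + 32·x^2)·Dx + (12 + 40·x + 48·x^2 + 32·x^3)·Dx^2 + (14 + 8·x + 8·x^2)·Dx^3 + (3 + 10·x + 12·x^2 + 8·x^3)·Dx^4  (order 4).
h: a_k = 0, -4, 2, -4/3, 4, -20/3, 32/3, -5752/315, …
ICs: h(0) = 0, h′(0) = -4, h′′(0) = 4, h′′′(0) = -8.

f: a_k = 0, -2, 0, 4/3, 0, -4/15, 0, 8/315, …
g: a_k = 0, -2, 2, -8/3, 4, -32/5, 32/3, -128/7, …
Sum ⇒ L₀ = lclm(L_f,L_g) in ℚ(x)⟨Dx⟩.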